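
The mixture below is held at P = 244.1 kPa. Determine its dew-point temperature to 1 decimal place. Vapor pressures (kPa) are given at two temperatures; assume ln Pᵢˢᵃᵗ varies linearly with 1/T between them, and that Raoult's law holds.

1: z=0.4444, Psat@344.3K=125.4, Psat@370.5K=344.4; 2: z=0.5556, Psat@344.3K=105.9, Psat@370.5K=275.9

T = 364.4 K

Dew-point temperature: Σzᵢ·P/Pᵢˢᵃᵗ(T) = 1. Interpolate ln Pᵢˢᵃᵗ = aᵢ + bᵢ/T.
  T = 344.3 K: ΣzᵢP/Pᵢˢᵃᵗ = 2.1457
  T = 370.5 K: ΣzᵢP/Pᵢˢᵃᵗ = 0.8065
  T = 357.4 K: ΣzᵢP/Pᵢˢᵃᵗ = 1.2920
  T = 363.9 K: ΣzᵢP/Pᵢˢᵃᵗ = 1.0183
  T = 367.2 K: ΣzᵢP/Pᵢˢᵃᵗ = 0.9053
  T = 365.5 K: ΣzᵢP/Pᵢˢᵃᵗ = 0.9616
Interpolating between 363.9 K and 365.5 K gives T ≈ 364.4 K.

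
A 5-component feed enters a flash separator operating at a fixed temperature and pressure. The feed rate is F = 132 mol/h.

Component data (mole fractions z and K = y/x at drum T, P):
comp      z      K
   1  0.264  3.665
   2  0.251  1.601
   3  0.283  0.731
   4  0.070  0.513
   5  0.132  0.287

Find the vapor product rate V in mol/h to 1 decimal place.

V = 96.3 mol/h

Let ψ = V/F and solve Σ zᵢ(Kᵢ−1)/(1+ψ(Kᵢ−1)) = 0.
g(0) = ΣzᵢKᵢ − 1 = 0.650 and g(1) = 1 − Σzᵢ/Kᵢ = -0.212, so a root lies in (0, 1).
Newton–Raphson from ψ = 0.5:
  ψ = 0.500: g = 0.1384, g' = -0.617 → ψ = 0.724
  ψ = 0.724: g = 0.0033, g' = -0.621 → ψ = 0.730
Converged at ψ = 0.730.
Then V = ψ·F = 0.7297·132 = 96.3 mol/h and L = F − V = 35.7 mol/h.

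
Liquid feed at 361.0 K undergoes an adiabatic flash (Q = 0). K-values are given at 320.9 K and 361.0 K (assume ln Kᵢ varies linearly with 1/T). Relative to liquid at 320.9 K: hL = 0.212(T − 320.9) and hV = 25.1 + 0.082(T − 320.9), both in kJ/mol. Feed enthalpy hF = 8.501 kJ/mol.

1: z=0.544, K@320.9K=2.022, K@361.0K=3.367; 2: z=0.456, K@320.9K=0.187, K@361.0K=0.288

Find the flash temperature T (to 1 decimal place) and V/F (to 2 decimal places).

T = 326.7 K, V/F = 0.30

Adiabatic flash: solve Rachford–Rice at each trial T, then check hF = ψ·hV(T) + (1−ψ)·hL(T).
  T = 320.9 K: K = (2.022, 0.187), RR gives ψ = 0.223, H_out = 5.596 kJ/mol
  T = 361.0 K: K = (3.367, 0.288), RR gives ψ = 0.571, H_out = 19.865 kJ/mol
  T = 340.9 K: K = (2.647, 0.235), RR gives ψ = 0.434, H_out = 14.008 kJ/mol
  T = 330.9 K: K = (2.323, 0.210), RR gives ψ = 0.344, H_out = 10.312 kJ/mol
  T = 325.9 K: K = (2.170, 0.198), RR gives ψ = 0.289, H_out = 8.122 kJ/mol
  T = 328.4 K: K = (2.246, 0.204), RR gives ψ = 0.318, H_out = 9.252 kJ/mol
  T = 327.1 K: K = (2.206, 0.201), RR gives ψ = 0.303, H_out = 8.674 kJ/mol
Linear interpolation between T = 325.9 (H_out = 8.122) and T = 327.1 (H_out = 8.674) on hF = 8.501 gives T ≈ 326.7 K, at which ψ = 0.30.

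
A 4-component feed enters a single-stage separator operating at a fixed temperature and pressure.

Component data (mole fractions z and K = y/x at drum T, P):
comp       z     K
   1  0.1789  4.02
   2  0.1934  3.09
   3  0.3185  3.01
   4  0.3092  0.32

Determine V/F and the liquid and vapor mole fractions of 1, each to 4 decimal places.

V/F = 0.8782, x_1 = 0.0490, y_1 = 0.1969

Iterate (Newton) starting at V/F = 0.5:
  V/F = 0.5000: g = 0.41363, g' = -1.1093 → V/F = 0.8729
  V/F = 0.8729: g = 0.00682, g' = -1.2644 → V/F = 0.8783
  V/F = 0.8783: g = -0.00003, g' = -1.2770 → V/F = 0.8782
Converged at V/F = 0.8782.
Compositions from xᵢ = zᵢ/(1+V/F(Kᵢ−1)), yᵢ = Kᵢxᵢ:
  1: x = 0.0490, y = 0.1969
  2: x = 0.0682, y = 0.2108
  3: x = 0.1152, y = 0.3467
  4: x = 0.7676, y = 0.2456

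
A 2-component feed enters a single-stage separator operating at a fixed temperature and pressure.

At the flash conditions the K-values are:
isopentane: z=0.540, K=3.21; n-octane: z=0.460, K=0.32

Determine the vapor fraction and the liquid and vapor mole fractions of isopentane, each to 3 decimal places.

Material balance + equilibrium reduce to Σ zᵢ(Kᵢ−1)/(1+ψ(Kᵢ−1)) = 0.
g(0) = ΣzᵢKᵢ − 1 = 0.881 and g(1) = 1 − Σzᵢ/Kᵢ = -0.606, so a root lies in (0, 1).
Newton iteration, ψ⁰ = 0.6:
  ψ = 0.600: g = -0.0153, g' = -1.094 → ψ = 0.586
Converged at ψ = 0.586.
Compositions from xᵢ = zᵢ/(1+ψ(Kᵢ−1)), yᵢ = Kᵢxᵢ:
  isopentane: x = 0.235, y = 0.755
  n-octane: x = 0.765, y = 0.245

ψ = 0.586, x_isopentane = 0.235, y_isopentane = 0.755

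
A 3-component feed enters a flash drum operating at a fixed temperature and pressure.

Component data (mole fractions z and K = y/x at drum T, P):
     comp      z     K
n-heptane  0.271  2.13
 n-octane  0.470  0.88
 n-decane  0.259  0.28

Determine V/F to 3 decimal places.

V/F = 0.139

Rachford–Rice: g(V/F) = Σ zᵢ(Kᵢ−1)/(1+V/F(Kᵢ−1)) = 0.
g(0) = ΣzᵢKᵢ − 1 = 0.063 and g(1) = 1 − Σzᵢ/Kᵢ = -0.586, so a root lies in (0, 1).
Newton–Raphson from V/F = 0.5:
  V/F = 0.500: g = -0.1557, g' = -0.477 → V/F = 0.173
  V/F = 0.173: g = -0.0146, g' = -0.424 → V/F = 0.139
Converged at V/F = 0.139.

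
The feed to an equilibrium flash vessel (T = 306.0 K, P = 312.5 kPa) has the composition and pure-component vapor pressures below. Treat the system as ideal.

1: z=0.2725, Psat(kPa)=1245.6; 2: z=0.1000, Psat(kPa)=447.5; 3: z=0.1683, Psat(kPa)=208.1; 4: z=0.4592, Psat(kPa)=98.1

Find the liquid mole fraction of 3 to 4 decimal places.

Raoult's law: Kᵢ = Pᵢˢᵃᵗ/P = Pᵢˢᵃᵗ/312.5.
  K_1 = 1245.6/312.5 = 3.985920, K_2 = 447.5/312.5 = 1.432000, K_3 = 208.1/312.5 = 0.665920, K_4 = 98.1/312.5 = 0.313920
Let ψ = V/F and solve Σ zᵢ(Kᵢ−1)/(1+ψ(Kᵢ−1)) = 0.
Feasibility: ΣzᵢKᵢ = 1.4856, Σzᵢ/Kᵢ = 1.8537 — both > 1, two phases present.
Iterate (Newton) starting at ψ = 0.47:
  ψ = 0.4700: g = -0.15723, g' = -0.9308 → ψ = 0.3011
  ψ = 0.3011: g = 0.00711, g' = -1.0549 → ψ = 0.3078
  ψ = 0.3078: g = 0.00003, g' = -1.0449 → ψ = 0.3079
Converged at ψ = 0.3079.
Compositions from xᵢ = zᵢ/(1+ψ(Kᵢ−1)), yᵢ = Kᵢxᵢ:
  1: x = 0.1420, y = 0.5659
  2: x = 0.0883, y = 0.1264
  3: x = 0.1876, y = 0.1249
  4: x = 0.5822, y = 0.1828

x_3 = 0.1876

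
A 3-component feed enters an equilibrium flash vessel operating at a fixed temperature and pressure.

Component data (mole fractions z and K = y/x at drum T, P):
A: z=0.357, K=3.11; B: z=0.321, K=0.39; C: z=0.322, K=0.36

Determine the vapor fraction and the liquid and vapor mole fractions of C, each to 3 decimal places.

Iterate (Newton) starting at ψ = 0.49:
  ψ = 0.490: g = -0.2092, g' = -0.907 → ψ = 0.259
  ψ = 0.259: g = 0.0071, g' = -1.022 → ψ = 0.266
Converged at ψ = 0.266.
Compositions from xᵢ = zᵢ/(1+ψ(Kᵢ−1)), yᵢ = Kᵢxᵢ:
  A: x = 0.229, y = 0.711
  B: x = 0.383, y = 0.149
  C: x = 0.388, y = 0.140

ψ = 0.266, x_C = 0.388, y_C = 0.140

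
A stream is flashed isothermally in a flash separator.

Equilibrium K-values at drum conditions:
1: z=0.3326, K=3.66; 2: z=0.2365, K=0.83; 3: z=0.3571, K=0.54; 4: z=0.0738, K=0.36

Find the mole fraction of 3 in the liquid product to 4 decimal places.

x_3 = 0.4892

Rachford–Rice: g(V/F) = Σ zᵢ(Kᵢ−1)/(1+V/F(Kᵢ−1)) = 0.
Check two-phase: ΣzᵢKᵢ = 1.6330 > 1 and Σzᵢ/Kᵢ = 1.2421 > 1, so g(0) = 0.6330 > 0 and g(1) = -0.2421 < 0.
Newton iteration, V/F⁰ = 0.5:
  V/F = 0.5000: g = 0.05298, g' = -0.6345 → V/F = 0.5835
  V/F = 0.5835: g = 0.00211, g' = -0.5879 → V/F = 0.5871
Converged at V/F = 0.5871.
Compositions from xᵢ = zᵢ/(1+V/F(Kᵢ−1)), yᵢ = Kᵢxᵢ:
  1: x = 0.1298, y = 0.4752
  2: x = 0.2627, y = 0.2181
  3: x = 0.4892, y = 0.2642
  4: x = 0.1182, y = 0.0426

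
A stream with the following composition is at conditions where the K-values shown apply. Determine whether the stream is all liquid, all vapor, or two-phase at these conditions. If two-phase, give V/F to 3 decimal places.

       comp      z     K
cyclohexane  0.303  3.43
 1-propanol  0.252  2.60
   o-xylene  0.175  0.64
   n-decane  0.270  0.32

two-phase, V/F = 0.732

ΣzᵢKᵢ = 1.893; Σzᵢ/Kᵢ = 1.302.
Both exceed 1, so a two-phase solution exists.
Rachford–Rice: g(ψ) = Σ zᵢ(Kᵢ−1)/(1+ψ(Kᵢ−1)) = 0.
Newton–Raphson from ψ = 0.5:
  ψ = 0.500: g = 0.2014, g' = -0.884 → ψ = 0.728
  ψ = 0.728: g = 0.0034, g' = -0.902 → ψ = 0.732
Converged at ψ = 0.732.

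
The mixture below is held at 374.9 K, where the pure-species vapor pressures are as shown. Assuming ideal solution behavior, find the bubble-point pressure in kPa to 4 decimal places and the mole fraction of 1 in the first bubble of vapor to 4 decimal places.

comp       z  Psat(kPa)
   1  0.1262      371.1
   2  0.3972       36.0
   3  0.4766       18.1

At the bubble point ψ → 0, so ΣzᵢKᵢ = 1 with Kᵢ = Pᵢˢᵃᵗ/P ⇒ P = ΣzᵢPᵢˢᵃᵗ.
P = 0.1262·371.1 + 0.3972·36.0 + 0.4766·18.1 = 69.7585 kPa
yᵢ = zᵢPᵢˢᵃᵗ/P ⇒ y_1 = 0.1262·371.1/69.7585 = 0.6714

Pbub = 69.7585 kPa, y_1 = 0.6714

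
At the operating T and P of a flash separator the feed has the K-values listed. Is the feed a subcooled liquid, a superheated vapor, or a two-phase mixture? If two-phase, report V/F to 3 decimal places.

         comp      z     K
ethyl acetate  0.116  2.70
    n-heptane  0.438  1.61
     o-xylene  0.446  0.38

ΣzᵢKᵢ = 1.188; Σzᵢ/Kᵢ = 1.489.
Both exceed 1, so a two-phase solution exists.
Let ψ = V/F and solve Σ zᵢ(Kᵢ−1)/(1+ψ(Kᵢ−1)) = 0.
Newton iteration, ψ⁰ = 0.62:
  ψ = 0.620: g = -0.1593, g' = -0.618 → ψ = 0.362
  ψ = 0.362: g = -0.0156, g' = -0.523 → ψ = 0.332
Converged at ψ = 0.332.

two-phase, V/F = 0.332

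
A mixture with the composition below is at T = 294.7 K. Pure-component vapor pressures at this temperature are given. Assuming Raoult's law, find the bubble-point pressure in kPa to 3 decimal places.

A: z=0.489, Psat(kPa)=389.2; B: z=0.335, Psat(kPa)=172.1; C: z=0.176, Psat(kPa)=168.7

At the bubble point ψ → 0, so ΣzᵢKᵢ = 1 with Kᵢ = Pᵢˢᵃᵗ/P ⇒ P = ΣzᵢPᵢˢᵃᵗ.
P = 0.489·389.2 + 0.335·172.1 + 0.176·168.7 = 277.663 kPa

Pbub = 277.663 kPa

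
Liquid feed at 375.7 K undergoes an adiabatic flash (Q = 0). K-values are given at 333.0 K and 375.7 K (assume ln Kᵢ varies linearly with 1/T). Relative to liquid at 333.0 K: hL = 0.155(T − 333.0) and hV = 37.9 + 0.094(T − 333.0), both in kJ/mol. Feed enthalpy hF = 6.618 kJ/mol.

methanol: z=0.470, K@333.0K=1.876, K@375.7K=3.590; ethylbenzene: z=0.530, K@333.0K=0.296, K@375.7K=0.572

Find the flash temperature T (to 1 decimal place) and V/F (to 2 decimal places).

Adiabatic flash: solve Rachford–Rice at each trial T, then check hF = ψ·hV(T) + (1−ψ)·hL(T).
  T = 333.0 K: K = (1.876, 0.296), RR gives ψ = 0.063, H_out = 2.372 kJ/mol
  T = 375.7 K: K = (3.590, 0.572), RR gives ψ = 0.893, H_out = 38.155 kJ/mol
  T = 354.4 K: K = (2.648, 0.420), RR gives ψ = 0.489, H_out = 21.208 kJ/mol
  T = 343.7 K: K = (2.241, 0.355), RR gives ψ = 0.301, H_out = 12.873 kJ/mol
  T = 338.4 K: K = (2.055, 0.325), RR gives ψ = 0.194, H_out = 8.110 kJ/mol
  T = 335.7 K: K = (1.964, 0.310), RR gives ψ = 0.132, H_out = 5.384 kJ/mol
  T = 337.0 K: K = (2.008, 0.317), RR gives ψ = 0.162, H_out = 6.728 kJ/mol
Linear interpolation between T = 335.7 (H_out = 5.384) and T = 337.0 (H_out = 6.728) on hF = 6.618 gives T ≈ 336.9 K, at which ψ = 0.16.

T = 336.9 K, V/F = 0.16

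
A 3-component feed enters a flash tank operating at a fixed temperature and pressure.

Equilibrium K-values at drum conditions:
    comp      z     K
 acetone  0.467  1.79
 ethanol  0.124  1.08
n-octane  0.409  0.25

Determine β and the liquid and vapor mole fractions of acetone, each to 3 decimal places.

Rachford–Rice: g(β) = Σ zᵢ(Kᵢ−1)/(1+β(Kᵢ−1)) = 0.
g(0) = ΣzᵢKᵢ − 1 = 0.072 and g(1) = 1 − Σzᵢ/Kᵢ = -1.012, so a root lies in (0, 1).
Iterate (Newton) starting at β = 0.5:
  β = 0.500: g = -0.2168, g' = -0.739 → β = 0.207
  β = 0.207: g = -0.0362, g' = -0.538 → β = 0.140
  β = 0.140: g = -0.0005, g' = -0.524 → β = 0.139
Converged at β = 0.139.
Compositions from xᵢ = zᵢ/(1+β(Kᵢ−1)), yᵢ = Kᵢxᵢ:
  acetone: x = 0.421, y = 0.753
  ethanol: x = 0.123, y = 0.132
  n-octane: x = 0.456, y = 0.114

β = 0.139, x_acetone = 0.421, y_acetone = 0.753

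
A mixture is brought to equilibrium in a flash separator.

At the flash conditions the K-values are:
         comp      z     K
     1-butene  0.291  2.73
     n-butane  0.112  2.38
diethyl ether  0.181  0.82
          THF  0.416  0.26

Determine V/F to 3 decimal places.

V/F = 0.312

Rachford–Rice: g(V/F) = Σ zᵢ(Kᵢ−1)/(1+V/F(Kᵢ−1)) = 0.
Feasibility: ΣzᵢKᵢ = 1.318, Σzᵢ/Kᵢ = 1.974 — both > 1, two phases present.
Newton iteration, V/F⁰ = 0.55:
  V/F = 0.550: g = -0.2094, g' = -0.953 → V/F = 0.330
  V/F = 0.330: g = -0.0154, g' = -0.859 → V/F = 0.312
Converged at V/F = 0.312.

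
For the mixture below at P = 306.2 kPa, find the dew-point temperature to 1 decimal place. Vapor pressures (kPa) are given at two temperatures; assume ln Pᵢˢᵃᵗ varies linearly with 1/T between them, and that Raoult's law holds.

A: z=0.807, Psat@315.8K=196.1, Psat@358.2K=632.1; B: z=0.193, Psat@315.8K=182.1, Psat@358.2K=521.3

T = 331.6 K

Dew-point temperature: Σzᵢ·P/Pᵢˢᵃᵗ(T) = 1. Interpolate ln Pᵢˢᵃᵗ = aᵢ + bᵢ/T.
  T = 315.8 K: ΣzᵢP/Pᵢˢᵃᵗ = 1.5846
  T = 358.2 K: ΣzᵢP/Pᵢˢᵃᵗ = 0.5043
  T = 337.0 K: ΣzᵢP/Pᵢˢᵃᵗ = 0.8621
  T = 326.4 K: ΣzᵢP/Pᵢˢᵃᵗ = 1.1572
  T = 331.7 K: ΣzᵢP/Pᵢˢᵃᵗ = 0.9964
  T = 329.0 K: ΣzᵢP/Pᵢˢᵃᵗ = 1.0747
Interpolating between 329.0 K and 331.7 K gives T ≈ 331.6 K.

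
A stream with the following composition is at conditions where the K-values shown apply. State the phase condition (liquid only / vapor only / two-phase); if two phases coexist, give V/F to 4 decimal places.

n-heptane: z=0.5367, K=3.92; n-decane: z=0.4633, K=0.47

two-phase, V/F = 0.8540

ΣzᵢKᵢ = 2.3216; Σzᵢ/Kᵢ = 1.1227.
Both exceed 1, so a two-phase solution exists.
Material balance + equilibrium reduce to Σ zᵢ(Kᵢ−1)/(1+ψ(Kᵢ−1)) = 0.
Binary case is linear: z₁(K₁−1)(1+ψ(K₂−1)) + z₂(K₂−1)(1+ψ(K₁−1)) = 0
⇒ ψ = [z₁(K₁−1)+z₂(K₂−1)] / [−(K₁−1)(K₂−1)] = 1.32161/1.54760 = 0.8540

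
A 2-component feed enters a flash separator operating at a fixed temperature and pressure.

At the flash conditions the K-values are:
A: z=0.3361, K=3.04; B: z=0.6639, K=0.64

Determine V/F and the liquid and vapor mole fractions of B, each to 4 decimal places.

Rachford–Rice: g(V/F) = Σ zᵢ(Kᵢ−1)/(1+V/F(Kᵢ−1)) = 0.
g(0) = ΣzᵢKᵢ − 1 = 0.4466 and g(1) = 1 − Σzᵢ/Kᵢ = -0.1479, so a root lies in (0, 1).
Binary case is linear: z₁(K₁−1)(1+V/F(K₂−1)) + z₂(K₂−1)(1+V/F(K₁−1)) = 0
⇒ V/F = [z₁(K₁−1)+z₂(K₂−1)] / [−(K₁−1)(K₂−1)] = 0.44664/0.73440 = 0.6082
Compositions from xᵢ = zᵢ/(1+V/F(Kᵢ−1)), yᵢ = Kᵢxᵢ:
  A: x = 0.1500, y = 0.4560
  B: x = 0.8500, y = 0.5440

V/F = 0.6082, x_B = 0.8500, y_B = 0.5440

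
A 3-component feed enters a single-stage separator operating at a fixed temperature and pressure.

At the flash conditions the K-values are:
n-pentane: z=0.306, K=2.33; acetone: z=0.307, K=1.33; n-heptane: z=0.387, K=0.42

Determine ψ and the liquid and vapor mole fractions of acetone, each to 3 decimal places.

ψ = 0.532, x_acetone = 0.261, y_acetone = 0.347

Let ψ = V/F and solve Σ zᵢ(Kᵢ−1)/(1+ψ(Kᵢ−1)) = 0.
g(0) = ΣzᵢKᵢ − 1 = 0.284 and g(1) = 1 − Σzᵢ/Kᵢ = -0.284, so a root lies in (0, 1).
Newton iteration, ψ⁰ = 0.49:
  ψ = 0.490: g = 0.0200, g' = -0.477 → ψ = 0.532
Converged at ψ = 0.532.
Compositions from xᵢ = zᵢ/(1+ψ(Kᵢ−1)), yᵢ = Kᵢxᵢ:
  n-pentane: x = 0.179, y = 0.418
  acetone: x = 0.261, y = 0.347
  n-heptane: x = 0.560, y = 0.235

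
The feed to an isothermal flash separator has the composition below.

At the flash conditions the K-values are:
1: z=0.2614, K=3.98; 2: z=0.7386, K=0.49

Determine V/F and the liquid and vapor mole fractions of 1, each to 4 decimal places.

V/F = 0.2647, x_1 = 0.1461, y_1 = 0.5816

Material balance + equilibrium reduce to Σ zᵢ(Kᵢ−1)/(1+V/F(Kᵢ−1)) = 0.
g(0) = ΣzᵢKᵢ − 1 = 0.4023 and g(1) = 1 − Σzᵢ/Kᵢ = -0.5730, so a root lies in (0, 1).
Binary case is linear: z₁(K₁−1)(1+V/F(K₂−1)) + z₂(K₂−1)(1+V/F(K₁−1)) = 0
⇒ V/F = [z₁(K₁−1)+z₂(K₂−1)] / [−(K₁−1)(K₂−1)] = 0.40229/1.51980 = 0.2647
Compositions from xᵢ = zᵢ/(1+V/F(Kᵢ−1)), yᵢ = Kᵢxᵢ:
  1: x = 0.1461, y = 0.5816
  2: x = 0.8539, y = 0.4184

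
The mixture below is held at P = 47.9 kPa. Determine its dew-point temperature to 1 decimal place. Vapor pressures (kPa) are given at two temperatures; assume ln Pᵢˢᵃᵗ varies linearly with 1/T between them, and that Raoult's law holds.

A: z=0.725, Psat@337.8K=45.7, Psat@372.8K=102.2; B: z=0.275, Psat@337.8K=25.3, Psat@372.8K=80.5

Dew-point temperature: Σzᵢ·P/Pᵢˢᵃᵗ(T) = 1. Interpolate ln Pᵢˢᵃᵗ = aᵢ + bᵢ/T.
  T = 337.8 K: ΣzᵢP/Pᵢˢᵃᵗ = 1.2806
  T = 372.8 K: ΣzᵢP/Pᵢˢᵃᵗ = 0.5034
  T = 355.3 K: ΣzᵢP/Pᵢˢᵃᵗ = 0.7819
  T = 346.6 K: ΣzᵢP/Pᵢˢᵃᵗ = 0.9920
  T = 342.2 K: ΣzᵢP/Pᵢˢᵃᵗ = 1.1249
  T = 344.4 K: ΣzᵢP/Pᵢˢᵃᵗ = 1.0559
Interpolating between 344.4 K and 346.6 K gives T ≈ 346.3 K.

T = 346.3 K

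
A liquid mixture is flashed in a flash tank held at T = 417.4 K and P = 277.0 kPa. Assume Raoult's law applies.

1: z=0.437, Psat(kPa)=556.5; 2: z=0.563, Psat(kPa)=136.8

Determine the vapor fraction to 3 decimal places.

Raoult's law: Kᵢ = Pᵢˢᵃᵗ/P = Pᵢˢᵃᵗ/277.0.
  K_1 = 556.5/277.0 = 2.00903, K_2 = 136.8/277.0 = 0.49386
Rachford–Rice: g(ψ) = Σ zᵢ(Kᵢ−1)/(1+ψ(Kᵢ−1)) = 0.
Feasibility: ΣzᵢKᵢ = 1.156, Σzᵢ/Kᵢ = 1.358 — both > 1, two phases present.
Iterate (Newton) starting at ψ = 0.42:
  ψ = 0.420: g = -0.0522, g' = -0.452 → ψ = 0.305
Converged at ψ = 0.305.

ψ = 0.305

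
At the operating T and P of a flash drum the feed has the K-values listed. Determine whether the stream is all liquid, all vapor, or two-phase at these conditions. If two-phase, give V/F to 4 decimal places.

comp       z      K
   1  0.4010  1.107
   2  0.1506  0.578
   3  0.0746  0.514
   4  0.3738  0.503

ΣzᵢKᵢ = 0.7573; Σzᵢ/Kᵢ = 1.5111.
Since ΣzᵢKᵢ < 1 the mixture is below its bubble point — single liquid phase.

all liquid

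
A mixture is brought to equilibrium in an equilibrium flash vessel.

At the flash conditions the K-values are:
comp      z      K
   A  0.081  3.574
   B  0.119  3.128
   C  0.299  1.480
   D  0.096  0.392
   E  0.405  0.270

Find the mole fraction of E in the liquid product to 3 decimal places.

x_E = 0.490

Let β = V/F and solve Σ zᵢ(Kᵢ−1)/(1+β(Kᵢ−1)) = 0.
Check two-phase: ΣzᵢKᵢ = 1.251 > 1 and Σzᵢ/Kᵢ = 2.008 > 1, so g(0) = 0.251 > 0 and g(1) = -1.008 < 0.
Newton iteration, β⁰ = 0.5:
  β = 0.500: g = -0.2199, g' = -0.882 → β = 0.251
  β = 0.251: g = -0.0109, g' = -0.855 → β = 0.238
Converged at β = 0.238.
Compositions from xᵢ = zᵢ/(1+β(Kᵢ−1)), yᵢ = Kᵢxᵢ:
  A: x = 0.050, y = 0.179
  B: x = 0.079, y = 0.247
  C: x = 0.268, y = 0.397
  D: x = 0.112, y = 0.044
  E: x = 0.490, y = 0.132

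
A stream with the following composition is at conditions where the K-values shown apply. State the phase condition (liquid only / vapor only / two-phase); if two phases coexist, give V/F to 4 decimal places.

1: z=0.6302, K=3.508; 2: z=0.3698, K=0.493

ΣzᵢKᵢ = 2.3931; Σzᵢ/Kᵢ = 0.9297.
Since Σzᵢ/Kᵢ < 1 the mixture is above its dew point — single vapor phase.

vapor only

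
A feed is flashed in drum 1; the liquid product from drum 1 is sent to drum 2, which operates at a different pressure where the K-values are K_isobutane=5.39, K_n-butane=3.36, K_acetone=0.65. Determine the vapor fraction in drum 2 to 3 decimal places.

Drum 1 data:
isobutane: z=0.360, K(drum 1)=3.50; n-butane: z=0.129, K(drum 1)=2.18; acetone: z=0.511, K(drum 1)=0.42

Drum 1:
Material balance + equilibrium reduce to Σ zᵢ(Kᵢ−1)/(1+ψ₁(Kᵢ−1)) = 0.
g(0) = ΣzᵢKᵢ − 1 = 0.756 and g(1) = 1 − Σzᵢ/Kᵢ = -0.379, so a root lies in (0, 1).
Newton iteration, ψ₁⁰ = 0.5:
  ψ₁ = 0.500: g = 0.0783, g' = -0.856 → ψ₁ = 0.591
  ψ₁ = 0.591: g = 0.0016, g' = -0.827 → ψ₁ = 0.593
Converged at ψ₁ = 0.593.
Drum-1 compositions:
  isobutane: x = 0.145, y = 0.507
  n-butane: x = 0.076, y = 0.165
  acetone: x = 0.779, y = 0.327
Drum-2 feed = drum-1 liquid: z₂ = (0.1450, 0.0759, 0.7792).
Drum 2:
Material balance + equilibrium reduce to Σ zᵢ(Kᵢ−1)/(1+ψ₂(Kᵢ−1)) = 0.
g(0) = ΣzᵢKᵢ − 1 = 0.543 and g(1) = 1 − Σzᵢ/Kᵢ = -0.248, so a root lies in (0, 1).
Iterate (Newton) starting at ψ₂ = 0.5:
  ψ₂ = 0.500: g = -0.0492, g' = -0.503 → ψ₂ = 0.402
  ψ₂ = 0.402: g = 0.0047, g' = -0.606 → ψ₂ = 0.410
Converged at ψ₂ = 0.410.
  isobutane: x = 0.052, y = 0.279
  n-butane: x = 0.039, y = 0.130
  acetone: x = 0.910, y = 0.591

V/F (drum 2) = 0.410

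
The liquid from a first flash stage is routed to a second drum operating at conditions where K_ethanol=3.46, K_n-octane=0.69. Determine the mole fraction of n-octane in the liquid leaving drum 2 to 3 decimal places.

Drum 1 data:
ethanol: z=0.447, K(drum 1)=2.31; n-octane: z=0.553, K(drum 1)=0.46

Drum 1:
Newton–Raphson from ψ₁ = 0.47:
  ψ₁ = 0.470: g = -0.0378, g' = -0.583 → ψ₁ = 0.405
  ψ₁ = 0.405: g = 0.0002, g' = -0.592 → ψ₁ = 0.406
Converged at ψ₁ = 0.406.
Drum-1 compositions:
  ethanol: x = 0.292, y = 0.674
  n-octane: x = 0.708, y = 0.326
Drum-2 feed = drum-1 liquid: z₂ = (0.2919, 0.7081).
Drum 2:
Material balance + equilibrium reduce to Σ zᵢ(Kᵢ−1)/(1+ψ₂(Kᵢ−1)) = 0.
g(0) = ΣzᵢKᵢ − 1 = 0.499 and g(1) = 1 − Σzᵢ/Kᵢ = -0.111, so a root lies in (0, 1).
Binary case is linear: z₁(K₁−1)(1+ψ₂(K₂−1)) + z₂(K₂−1)(1+ψ₂(K₁−1)) = 0
⇒ ψ₂ = [z₁(K₁−1)+z₂(K₂−1)] / [−(K₁−1)(K₂−1)] = 0.4985/0.7626 = 0.654
  ethanol: x = 0.112, y = 0.387
  n-octane: x = 0.888, y = 0.613

x_n-octane (drum 2) = 0.888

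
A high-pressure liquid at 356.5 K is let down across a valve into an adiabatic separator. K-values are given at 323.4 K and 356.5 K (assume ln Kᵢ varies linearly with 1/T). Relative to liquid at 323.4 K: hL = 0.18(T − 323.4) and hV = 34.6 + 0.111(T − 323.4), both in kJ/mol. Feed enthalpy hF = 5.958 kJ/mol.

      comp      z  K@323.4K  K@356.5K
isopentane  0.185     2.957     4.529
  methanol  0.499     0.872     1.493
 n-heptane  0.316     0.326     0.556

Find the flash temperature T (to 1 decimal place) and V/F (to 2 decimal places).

Adiabatic flash: solve Rachford–Rice at each trial T, then check hF = ψ·hV(T) + (1−ψ)·hL(T).
  T = 323.4 K: K = (2.957, 0.872, 0.326), RR gives ψ = 0.115, H_out = 3.970 kJ/mol
  T = 356.5 K: K = (4.529, 1.493, 0.556), RR gives ψ = 1.000, H_out = 38.274 kJ/mol
  T = 339.9 K: K = (3.695, 1.155, 0.431), RR gives ψ = 0.574, H_out = 22.162 kJ/mol
  T = 331.6 K: K = (3.313, 1.006, 0.376), RR gives ψ = 0.325, H_out = 12.533 kJ/mol
  T = 327.5 K: K = (3.132, 0.938, 0.350), RR gives ψ = 0.215, H_out = 8.131 kJ/mol
  T = 325.4 K: K = (3.042, 0.904, 0.338), RR gives ψ = 0.163, H_out = 5.973 kJ/mol
Linear interpolation between T = 323.4 (H_out = 3.970) and T = 325.4 (H_out = 5.973) on hF = 5.958 gives T ≈ 325.4 K, at which ψ = 0.16.

T = 325.4 K, V/F = 0.16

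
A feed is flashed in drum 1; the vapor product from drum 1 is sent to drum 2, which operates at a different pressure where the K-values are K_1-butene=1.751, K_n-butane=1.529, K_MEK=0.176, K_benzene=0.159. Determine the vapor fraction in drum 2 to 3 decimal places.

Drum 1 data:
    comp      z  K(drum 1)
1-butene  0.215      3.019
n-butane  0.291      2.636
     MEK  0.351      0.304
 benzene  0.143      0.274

Drum 1:
Let ψ₁ = V/F and solve Σ zᵢ(Kᵢ−1)/(1+ψ₁(Kᵢ−1)) = 0.
Check two-phase: ΣzᵢKᵢ = 1.562 > 1 and Σzᵢ/Kᵢ = 1.858 > 1, so g(0) = 0.562 > 0 and g(1) = -0.858 < 0.
Newton iteration, ψ₁⁰ = 0.46:
  ψ₁ = 0.460: g = -0.0185, g' = -1.027 → ψ₁ = 0.442
Converged at ψ₁ = 0.442.
Drum-1 compositions:
  1-butene: x = 0.114, y = 0.343
  n-butane: x = 0.169, y = 0.445
  MEK: x = 0.507, y = 0.154
  benzene: x = 0.211, y = 0.058
Drum-2 feed = drum-1 vapor: z₂ = (0.3430, 0.4452, 0.1541, 0.0577).
Drum 2:
Let ψ₂ = V/F and solve Σ zᵢ(Kᵢ−1)/(1+ψ₂(Kᵢ−1)) = 0.
Feasibility: ΣzᵢKᵢ = 1.318, Σzᵢ/Kᵢ = 1.726 — both > 1, two phases present.
Newton iteration, ψ₂⁰ = 0.6:
  ψ₂ = 0.600: g = 0.0072, g' = -0.739 → ψ₂ = 0.610
Converged at ψ₂ = 0.610.
  1-butene: x = 0.235, y = 0.412
  n-butane: x = 0.337, y = 0.515
  MEK: x = 0.310, y = 0.055
  benzene: x = 0.118, y = 0.019

V/F (drum 2) = 0.610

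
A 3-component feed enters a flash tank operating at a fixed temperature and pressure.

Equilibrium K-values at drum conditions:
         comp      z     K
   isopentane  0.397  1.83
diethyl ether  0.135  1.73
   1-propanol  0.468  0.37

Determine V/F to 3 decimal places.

Material balance + equilibrium reduce to Σ zᵢ(Kᵢ−1)/(1+V/F(Kᵢ−1)) = 0.
Feasibility: ΣzᵢKᵢ = 1.133, Σzᵢ/Kᵢ = 1.560 — both > 1, two phases present.
Iterate (Newton) starting at V/F = 0.5:
  V/F = 0.500: g = -0.1254, g' = -0.571 → V/F = 0.280
  V/F = 0.280: g = -0.0090, g' = -0.504 → V/F = 0.263
Converged at V/F = 0.263.

V/F = 0.263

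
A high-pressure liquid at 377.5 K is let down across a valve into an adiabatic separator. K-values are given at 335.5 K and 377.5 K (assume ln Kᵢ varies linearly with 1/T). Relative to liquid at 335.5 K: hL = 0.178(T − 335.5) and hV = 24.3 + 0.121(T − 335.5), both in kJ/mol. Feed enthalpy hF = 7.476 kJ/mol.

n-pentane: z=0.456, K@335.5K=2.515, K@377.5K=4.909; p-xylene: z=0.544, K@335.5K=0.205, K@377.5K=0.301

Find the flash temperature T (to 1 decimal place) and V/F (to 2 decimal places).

T = 340.8 K, V/F = 0.27

Adiabatic flash: solve Rachford–Rice at each trial T, then check hF = ψ·hV(T) + (1−ψ)·hL(T).
  T = 335.5 K: K = (2.515, 0.205), RR gives ψ = 0.215, H_out = 5.213 kJ/mol
  T = 377.5 K: K = (4.909, 0.301), RR gives ψ = 0.513, H_out = 18.718 kJ/mol
  T = 356.5 K: K = (3.584, 0.251), RR gives ψ = 0.398, H_out = 12.943 kJ/mol
  T = 346.0 K: K = (3.018, 0.228), RR gives ψ = 0.321, H_out = 9.474 kJ/mol
  T = 340.8 K: K = (2.761, 0.216), RR gives ψ = 0.273, H_out = 7.495 kJ/mol
  T = 338.1 K: K = (2.634, 0.211), RR gives ψ = 0.245, H_out = 6.372 kJ/mol
  T = 339.5 K: K = (2.700, 0.214), RR gives ψ = 0.260, H_out = 6.964 kJ/mol
Linear interpolation between T = 339.5 (H_out = 6.964) and T = 340.8 (H_out = 7.495) on hF = 7.476 gives T ≈ 340.8 K, at which ψ = 0.27.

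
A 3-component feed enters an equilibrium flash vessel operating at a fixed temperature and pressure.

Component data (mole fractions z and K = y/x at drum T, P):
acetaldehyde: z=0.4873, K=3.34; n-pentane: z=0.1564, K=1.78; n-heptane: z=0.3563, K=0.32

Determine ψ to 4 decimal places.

Rachford–Rice: g(ψ) = Σ zᵢ(Kᵢ−1)/(1+ψ(Kᵢ−1)) = 0.
g(0) = ΣzᵢKᵢ − 1 = 1.0200 and g(1) = 1 − Σzᵢ/Kᵢ = -0.3472, so a root lies in (0, 1).
Newton–Raphson from ψ = 0.44:
  ψ = 0.4400: g = 0.30692, g' = -1.0360 → ψ = 0.7363
  ψ = 0.7363: g = 0.01106, g' = -1.0591 → ψ = 0.7467
Converged at ψ = 0.7467.

ψ = 0.7467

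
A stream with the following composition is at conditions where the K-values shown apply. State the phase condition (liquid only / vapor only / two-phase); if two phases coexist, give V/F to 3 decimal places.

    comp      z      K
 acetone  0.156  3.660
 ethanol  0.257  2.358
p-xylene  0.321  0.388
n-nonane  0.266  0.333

two-phase, V/F = 0.317

ΣzᵢKᵢ = 1.390; Σzᵢ/Kᵢ = 1.778.
Both exceed 1, so a two-phase solution exists.
Rachford–Rice: g(ψ) = Σ zᵢ(Kᵢ−1)/(1+ψ(Kᵢ−1)) = 0.
Iterate (Newton) starting at ψ = 0.39:
  ψ = 0.390: g = -0.0660, g' = -0.892 → ψ = 0.316
  ψ = 0.316: g = 0.0013, g' = -0.933 → ψ = 0.317
Converged at ψ = 0.317.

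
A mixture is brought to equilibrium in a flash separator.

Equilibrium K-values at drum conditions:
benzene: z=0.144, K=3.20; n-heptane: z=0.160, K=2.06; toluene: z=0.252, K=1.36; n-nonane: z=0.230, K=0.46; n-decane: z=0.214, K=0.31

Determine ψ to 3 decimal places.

Newton iteration, ψ⁰ = 0.5:
  ψ = 0.500: g = -0.0570, g' = -0.622 → ψ = 0.408
  ψ = 0.408: g = -0.0006, g' = -0.614 → ψ = 0.407
Converged at ψ = 0.407.

ψ = 0.407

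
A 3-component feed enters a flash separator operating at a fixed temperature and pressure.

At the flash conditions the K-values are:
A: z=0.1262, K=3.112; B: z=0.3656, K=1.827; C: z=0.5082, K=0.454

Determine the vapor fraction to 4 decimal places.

Rachford–Rice: g(ψ) = Σ zᵢ(Kᵢ−1)/(1+ψ(Kᵢ−1)) = 0.
Check two-phase: ΣzᵢKᵢ = 1.2914 > 1 and Σzᵢ/Kᵢ = 1.3600 > 1, so g(0) = 0.2914 > 0 and g(1) = -0.3600 < 0.
Newton iteration, ψ⁰ = 0.5:
  ψ = 0.5000: g = -0.03813, g' = -0.5450 → ψ = 0.4300
  ψ = 0.4300: g = 0.00009, g' = -0.5494 → ψ = 0.4302
Converged at ψ = 0.4302.

ψ = 0.4302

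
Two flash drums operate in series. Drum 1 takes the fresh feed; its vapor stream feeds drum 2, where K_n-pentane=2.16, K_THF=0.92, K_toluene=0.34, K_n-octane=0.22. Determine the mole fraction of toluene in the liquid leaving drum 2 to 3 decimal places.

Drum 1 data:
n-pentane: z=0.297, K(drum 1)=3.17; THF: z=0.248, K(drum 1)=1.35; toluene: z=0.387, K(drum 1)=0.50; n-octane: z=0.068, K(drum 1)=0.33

x_toluene (drum 2) = 0.383

Drum 1:
Material balance + equilibrium reduce to Σ zᵢ(Kᵢ−1)/(1+ψ₁(Kᵢ−1)) = 0.
Feasibility: ΣzᵢKᵢ = 1.492, Σzᵢ/Kᵢ = 1.257 — both > 1, two phases present.
Newton iteration, ψ₁⁰ = 0.66:
  ψ₁ = 0.660: g = -0.0350, g' = -0.570 → ψ₁ = 0.599
  ψ₁ = 0.599: g = -0.0001, g' = -0.568 → ψ₁ = 0.598
Converged at ψ₁ = 0.598.
Drum-1 compositions:
  n-pentane: x = 0.129, y = 0.410
  THF: x = 0.205, y = 0.277
  toluene: x = 0.552, y = 0.276
  n-octane: x = 0.114, y = 0.037
Drum-2 feed = drum-1 vapor: z₂ = (0.4096, 0.2768, 0.2761, 0.0375).
Drum 2:
Let ψ₂ = V/F and solve Σ zᵢ(Kᵢ−1)/(1+ψ₂(Kᵢ−1)) = 0.
g(0) = ΣzᵢKᵢ − 1 = 0.242 and g(1) = 1 − Σzᵢ/Kᵢ = -0.473, so a root lies in (0, 1).
Iterate (Newton) starting at ψ₂ = 0.6:
  ψ₂ = 0.600: g = -0.0997, g' = -0.604 → ψ₂ = 0.435
  ψ₂ = 0.435: g = -0.0069, g' = -0.534 → ψ₂ = 0.422
Converged at ψ₂ = 0.422.
  n-pentane: x = 0.275, y = 0.594
  THF: x = 0.286, y = 0.264
  toluene: x = 0.383, y = 0.130
  n-octane: x = 0.056, y = 0.012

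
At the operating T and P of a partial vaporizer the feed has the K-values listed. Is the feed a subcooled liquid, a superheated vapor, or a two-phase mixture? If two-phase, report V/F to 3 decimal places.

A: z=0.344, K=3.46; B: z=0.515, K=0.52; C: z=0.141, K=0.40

two-phase, V/F = 0.412

ΣzᵢKᵢ = 1.514; Σzᵢ/Kᵢ = 1.442.
Both exceed 1, so a two-phase solution exists.
Let ψ = V/F and solve Σ zᵢ(Kᵢ−1)/(1+ψ(Kᵢ−1)) = 0.
Newton–Raphson from ψ = 0.41:
  ψ = 0.410: g = 0.0013, g' = -0.789 → ψ = 0.412
Converged at ψ = 0.412.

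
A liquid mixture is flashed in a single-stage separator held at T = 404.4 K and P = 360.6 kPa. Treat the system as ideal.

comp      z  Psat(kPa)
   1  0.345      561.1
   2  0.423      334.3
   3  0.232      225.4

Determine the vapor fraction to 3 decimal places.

ψ = 0.594

Raoult's law: Kᵢ = Pᵢˢᵃᵗ/P = Pᵢˢᵃᵗ/360.6.
  K_1 = 561.1/360.6 = 1.55602, K_2 = 334.3/360.6 = 0.92707, K_3 = 225.4/360.6 = 0.62507
Material balance + equilibrium reduce to Σ zᵢ(Kᵢ−1)/(1+ψ(Kᵢ−1)) = 0.
Feasibility: ΣzᵢKᵢ = 1.074, Σzᵢ/Kᵢ = 1.049 — both > 1, two phases present.
Newton iteration, ψ⁰ = 0.59:
  ψ = 0.590: g = 0.0005, g' = -0.117 → ψ = 0.594
Converged at ψ = 0.594.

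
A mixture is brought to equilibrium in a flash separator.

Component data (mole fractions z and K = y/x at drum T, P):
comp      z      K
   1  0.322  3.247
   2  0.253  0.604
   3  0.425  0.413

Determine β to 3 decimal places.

Newton–Raphson from β = 0.32:
  β = 0.320: g = -0.0010, g' = -0.824 → β = 0.319
Converged at β = 0.319.

β = 0.319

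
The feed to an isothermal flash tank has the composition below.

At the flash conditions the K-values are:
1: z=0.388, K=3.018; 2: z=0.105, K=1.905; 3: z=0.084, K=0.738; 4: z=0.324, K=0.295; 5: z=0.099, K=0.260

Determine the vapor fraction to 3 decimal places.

ψ = 0.459

Let ψ = V/F and solve Σ zᵢ(Kᵢ−1)/(1+ψ(Kᵢ−1)) = 0.
Check two-phase: ΣzᵢKᵢ = 1.554 > 1 and Σzᵢ/Kᵢ = 1.777 > 1, so g(0) = 0.554 > 0 and g(1) = -0.777 < 0.
Iterate (Newton) starting at ψ = 0.32:
  ψ = 0.320: g = 0.1345, g' = -1.004 → ψ = 0.454
  ψ = 0.454: g = 0.0047, g' = -0.952 → ψ = 0.459
Converged at ψ = 0.459.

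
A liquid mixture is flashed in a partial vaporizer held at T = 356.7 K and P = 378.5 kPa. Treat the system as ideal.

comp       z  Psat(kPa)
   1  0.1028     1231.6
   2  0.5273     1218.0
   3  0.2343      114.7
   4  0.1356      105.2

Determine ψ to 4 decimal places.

Raoult's law: Kᵢ = Pᵢˢᵃᵗ/P = Pᵢˢᵃᵗ/378.5.
  K_1 = 1231.6/378.5 = 3.253897, K_2 = 1218.0/378.5 = 3.217966, K_3 = 114.7/378.5 = 0.303038, K_4 = 105.2/378.5 = 0.277939
Rachford–Rice: g(ψ) = Σ zᵢ(Kᵢ−1)/(1+ψ(Kᵢ−1)) = 0.
Check two-phase: ΣzᵢKᵢ = 2.1400 > 1 and Σzᵢ/Kᵢ = 1.4565 > 1, so g(0) = 1.1400 > 0 and g(1) = -0.4565 < 0.
Newton–Raphson from ψ = 0.5:
  ψ = 0.5000: g = 0.25961, g' = -1.1399 → ψ = 0.7277
  ψ = 0.7277: g = -0.00256, g' = -1.2371 → ψ = 0.7257
Converged at ψ = 0.7257.

ψ = 0.7257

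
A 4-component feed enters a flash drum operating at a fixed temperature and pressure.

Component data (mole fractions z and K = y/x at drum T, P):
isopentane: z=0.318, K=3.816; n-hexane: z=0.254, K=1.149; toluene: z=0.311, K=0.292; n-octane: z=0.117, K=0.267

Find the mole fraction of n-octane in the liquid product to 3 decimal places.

x_n-octane = 0.171

Let ψ = V/F and solve Σ zᵢ(Kᵢ−1)/(1+ψ(Kᵢ−1)) = 0.
Check two-phase: ΣzᵢKᵢ = 1.627 > 1 and Σzᵢ/Kᵢ = 1.808 > 1, so g(0) = 0.627 > 0 and g(1) = -0.808 < 0.
Newton–Raphson from ψ = 0.35:
  ψ = 0.350: g = 0.0789, g' = -1.034 → ψ = 0.426
  ψ = 0.426: g = 0.0024, g' = -0.979 → ψ = 0.429
Converged at ψ = 0.429.
Compositions from xᵢ = zᵢ/(1+ψ(Kᵢ−1)), yᵢ = Kᵢxᵢ:
  isopentane: x = 0.144, y = 0.550
  n-hexane: x = 0.239, y = 0.274
  toluene: x = 0.447, y = 0.130
  n-octane: x = 0.171, y = 0.046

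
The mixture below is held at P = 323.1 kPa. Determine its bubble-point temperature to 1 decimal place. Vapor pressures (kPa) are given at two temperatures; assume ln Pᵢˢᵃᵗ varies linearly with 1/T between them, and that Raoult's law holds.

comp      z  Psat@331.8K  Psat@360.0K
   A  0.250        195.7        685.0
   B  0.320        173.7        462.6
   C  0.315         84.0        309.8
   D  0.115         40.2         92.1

T = 352.7 K

Bubble-point temperature: ΣzᵢPᵢˢᵃᵗ(T) = P. Interpolate ln Pᵢˢᵃᵗ = aᵢ + bᵢ/T.
  T = 331.8 K: ΣzᵢPᵢˢᵃᵗ = 135.59 kPa
  T = 360.0 K: ΣzᵢPᵢˢᵃᵗ = 427.46 kPa
  T = 345.9 K: ΣzᵢPᵢˢᵃᵗ = 245.74 kPa
  T = 352.9 K: ΣzᵢPᵢˢᵃᵗ = 325.05 kPa
  T = 349.4 K: ΣzᵢPᵢˢᵃᵗ = 282.98 kPa
  T = 351.1 K: ΣzᵢPᵢˢᵃᵗ = 302.78 kPa
Interpolating between 351.1 K and 352.9 K gives T ≈ 352.7 K.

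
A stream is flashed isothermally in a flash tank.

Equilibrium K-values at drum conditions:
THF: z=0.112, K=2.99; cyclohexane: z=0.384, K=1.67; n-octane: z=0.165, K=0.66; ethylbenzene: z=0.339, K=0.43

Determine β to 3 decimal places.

Let β = V/F and solve Σ zᵢ(Kᵢ−1)/(1+β(Kᵢ−1)) = 0.
Check two-phase: ΣzᵢKᵢ = 1.231 > 1 and Σzᵢ/Kᵢ = 1.306 > 1, so g(0) = 0.231 > 0 and g(1) = -0.306 < 0.
Iterate (Newton) starting at β = 0.5:
  β = 0.500: g = -0.0334, g' = -0.451 → β = 0.426
Converged at β = 0.426.

β = 0.426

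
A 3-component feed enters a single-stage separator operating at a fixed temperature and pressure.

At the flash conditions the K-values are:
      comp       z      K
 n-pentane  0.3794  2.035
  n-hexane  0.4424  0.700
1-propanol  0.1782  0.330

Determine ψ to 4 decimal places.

ψ = 0.3107

Iterate (Newton) starting at ψ = 0.51:
  ψ = 0.5100: g = -0.08105, g' = -0.4142 → ψ = 0.3143
  ψ = 0.3143: g = -0.00150, g' = -0.4083 → ψ = 0.3107
Converged at ψ = 0.3107.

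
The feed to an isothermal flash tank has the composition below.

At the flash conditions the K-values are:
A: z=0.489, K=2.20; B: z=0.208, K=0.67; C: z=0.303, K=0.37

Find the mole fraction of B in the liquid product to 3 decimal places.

x_B = 0.250

Rachford–Rice: g(ψ) = Σ zᵢ(Kᵢ−1)/(1+ψ(Kᵢ−1)) = 0.
Check two-phase: ΣzᵢKᵢ = 1.327 > 1 and Σzᵢ/Kᵢ = 1.352 > 1, so g(0) = 0.327 > 0 and g(1) = -0.352 < 0.
Iterate (Newton) starting at ψ = 0.5:
  ψ = 0.500: g = 0.0059, g' = -0.564 → ψ = 0.510
Converged at ψ = 0.510.
Compositions from xᵢ = zᵢ/(1+ψ(Kᵢ−1)), yᵢ = Kᵢxᵢ:
  A: x = 0.303, y = 0.667
  B: x = 0.250, y = 0.168
  C: x = 0.447, y = 0.165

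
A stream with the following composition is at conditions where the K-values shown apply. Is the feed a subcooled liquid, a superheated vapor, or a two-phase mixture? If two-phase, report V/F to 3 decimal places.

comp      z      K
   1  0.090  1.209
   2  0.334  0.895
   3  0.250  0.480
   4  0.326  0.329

subcooled liquid

ΣzᵢKᵢ = 0.635; Σzᵢ/Kᵢ = 1.959.
Since ΣzᵢKᵢ < 1 the mixture is below its bubble point — single liquid phase.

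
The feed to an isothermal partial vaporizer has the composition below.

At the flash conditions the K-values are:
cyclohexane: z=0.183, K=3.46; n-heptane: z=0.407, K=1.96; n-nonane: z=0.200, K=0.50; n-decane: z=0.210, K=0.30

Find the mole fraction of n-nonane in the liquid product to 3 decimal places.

Let ψ = V/F and solve Σ zᵢ(Kᵢ−1)/(1+ψ(Kᵢ−1)) = 0.
g(0) = ΣzᵢKᵢ − 1 = 0.594 and g(1) = 1 − Σzᵢ/Kᵢ = -0.361, so a root lies in (0, 1).
Newton iteration, ψ⁰ = 0.55:
  ψ = 0.550: g = 0.0701, g' = -0.728 → ψ = 0.646
  ψ = 0.646: g = -0.0012, g' = -0.760 → ψ = 0.645
Converged at ψ = 0.645.
Compositions from xᵢ = zᵢ/(1+ψ(Kᵢ−1)), yᵢ = Kᵢxᵢ:
  cyclohexane: x = 0.071, y = 0.245
  n-heptane: x = 0.251, y = 0.493
  n-nonane: x = 0.295, y = 0.148
  n-decane: x = 0.383, y = 0.115

x_n-nonane = 0.295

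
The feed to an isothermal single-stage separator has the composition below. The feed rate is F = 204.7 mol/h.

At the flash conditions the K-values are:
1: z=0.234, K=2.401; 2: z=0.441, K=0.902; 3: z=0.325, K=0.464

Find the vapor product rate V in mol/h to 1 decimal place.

Iterate (Newton) starting at ψ = 0.53:
  ψ = 0.530: g = -0.1008, g' = -0.338 → ψ = 0.232
  ψ = 0.232: g = 0.0043, g' = -0.388 → ψ = 0.243
Converged at ψ = 0.243.
Then V = ψ·F = 0.2430·204.7 = 49.7 mol/h and L = F − V = 155.0 mol/h.

V = 49.7 mol/h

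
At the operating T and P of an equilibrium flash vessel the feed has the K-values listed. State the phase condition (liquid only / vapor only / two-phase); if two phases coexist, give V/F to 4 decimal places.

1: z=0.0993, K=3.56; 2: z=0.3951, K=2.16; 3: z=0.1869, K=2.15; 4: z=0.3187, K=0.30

two-phase, V/F = 0.7273

ΣzᵢKᵢ = 1.7044; Σzᵢ/Kᵢ = 1.3601.
Both exceed 1, so a two-phase solution exists.
Material balance + equilibrium reduce to Σ zᵢ(Kᵢ−1)/(1+ψ(Kᵢ−1)) = 0.
Iterate (Newton) starting at ψ = 0.5:
  ψ = 0.5000: g = 0.19482, g' = -0.8074 → ψ = 0.7413
  ψ = 0.7413: g = -0.01354, g' = -0.9779 → ψ = 0.7274
  ψ = 0.7274: g = -0.00014, g' = -0.9574 → ψ = 0.7273
Converged at ψ = 0.7273.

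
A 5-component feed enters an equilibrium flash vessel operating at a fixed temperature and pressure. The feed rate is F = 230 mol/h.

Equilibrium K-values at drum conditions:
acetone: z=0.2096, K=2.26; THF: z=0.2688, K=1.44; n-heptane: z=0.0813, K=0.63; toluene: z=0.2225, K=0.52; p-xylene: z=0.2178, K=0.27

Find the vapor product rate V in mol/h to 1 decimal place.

V = 38.0 mol/h

Rachford–Rice: g(β) = Σ zᵢ(Kᵢ−1)/(1+β(Kᵢ−1)) = 0.
g(0) = ΣzᵢKᵢ − 1 = 0.0865 and g(1) = 1 − Σzᵢ/Kᵢ = -0.6430, so a root lies in (0, 1).
Newton iteration, β⁰ = 0.69:
  β = 0.6900: g = -0.28844, g' = -0.7317 → β = 0.2958
  β = 0.2958: g = -0.06400, g' = -0.4898 → β = 0.1652
Converged at β = 0.1652.
Then V = β·F = 0.1652·230 = 38.0 mol/h and L = F − V = 192.0 mol/h.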